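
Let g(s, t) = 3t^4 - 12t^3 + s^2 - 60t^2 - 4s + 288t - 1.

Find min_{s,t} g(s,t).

-842

g(s,t) separates as P(s) + Q(t) − 1, so its minimum is min P + min Q − 1.
P'(s) = 2s - 4 vanishes at s ∈ {2}; Q'(t) = 12(t - 4)(t - 2)(t + 3) vanishes at t ∈ {-3, 2, 4}.
Local minima of P (where P''>0): P(2)=-4. Local minima of Q: Q(-3)=-837, Q(4)=192.
So the global minimum of g is P(2) + Q(-3) − 1 = -4 − 837 − 1 = -842, attained at (2, -3).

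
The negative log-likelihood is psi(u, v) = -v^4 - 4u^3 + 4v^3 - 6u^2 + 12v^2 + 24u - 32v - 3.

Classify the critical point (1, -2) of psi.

The mixed partial ∂²psi/∂u∂v is 0, so the Hessian at any point is diag(psi_uu, psi_vv) = diag(-12(2u + 1), 12(-v^2 + 2v + 2)).
At (1, -2): H = diag(-36, -72).
Both eigenvalues are negative, so H is negative definite: a local maximum.

local maximum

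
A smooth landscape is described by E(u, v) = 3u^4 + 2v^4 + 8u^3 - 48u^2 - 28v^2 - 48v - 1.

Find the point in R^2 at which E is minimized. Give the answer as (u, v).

E(u,v) separates as P(u) + Q(v) − 1, so its minimum is min P + min Q − 1.
P'(u) = 12u(u - 2)(u + 4) vanishes at u ∈ {-4, 0, 2}; Q'(v) = 8(v - 3)(v + 1)(v + 2) vanishes at v ∈ {-2, -1, 3}.
Local minima of P (where P''>0): P(-4)=-512, P(2)=-80. Local minima of Q: Q(-2)=16, Q(3)=-234.
So the global minimum of E is P(-4) + Q(3) − 1 = -512 − 234 − 1 = -747, attained at (-4, 3).

(-4, 3)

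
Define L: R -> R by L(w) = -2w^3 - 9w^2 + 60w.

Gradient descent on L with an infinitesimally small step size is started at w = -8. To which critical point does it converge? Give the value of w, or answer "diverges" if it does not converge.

-5

L'(w) = -6(w - 2)(w + 5), so L'(-8) = -180.
Gradient descent moves in the -L' direction, i.e. w is increasing.
The nearest critical point in that direction is w = -5, where L'' = 42 > 0 (a local minimum). The iterate converges there.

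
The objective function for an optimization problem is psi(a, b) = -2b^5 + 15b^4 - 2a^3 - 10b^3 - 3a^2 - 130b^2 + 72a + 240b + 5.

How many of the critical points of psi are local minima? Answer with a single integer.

psi separates as a function of a plus a function of b, so ∇psi=0 decouples.
∂psi/∂a = -6(a - 3)(a + 4) = 0 at a ∈ {-4, 3}; ∂psi/∂b = -10(b - 4)(b - 3)(b - 1)(b + 2) = 0 at b ∈ {-2, 1, 3, 4}.
The Hessian is diagonal: diag(psi_aa, psi_bb). Second derivatives: psi_aa(-4)=42, psi_aa(3)=-42; psi_bb(-2)=900, psi_bb(1)=-180, psi_bb(3)=100, psi_bb(4)=-180.
Local minima occur where both diagonal entries positive: (-4, -2), (-4, 3). Count: 2.

2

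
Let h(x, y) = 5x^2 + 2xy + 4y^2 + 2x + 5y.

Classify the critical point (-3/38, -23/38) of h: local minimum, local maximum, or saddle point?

The Hessian of h is constant: H = [[10, 2], [2, 8]].
det(H) = 10·8 − 2² = 76.
det(H) > 0 and tr(H) = 18 > 0, so H is positive definite and the point is a local minimum.

local minimum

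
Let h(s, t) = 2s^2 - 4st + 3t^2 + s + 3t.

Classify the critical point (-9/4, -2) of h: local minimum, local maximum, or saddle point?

The Hessian of h is constant: H = [[4, -4], [-4, 6]].
det(H) = 4·6 − (-4)² = 8.
det(H) > 0 and tr(H) = 10 > 0, so H is positive definite and the point is a local minimum.

local minimum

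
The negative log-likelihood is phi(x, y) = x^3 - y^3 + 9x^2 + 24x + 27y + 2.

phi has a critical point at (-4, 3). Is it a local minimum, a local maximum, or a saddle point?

The mixed partial ∂²phi/∂x∂y is 0, so the Hessian at any point is diag(phi_xx, phi_yy) = diag(6(x + 3), -6y).
At (-4, 3): H = diag(-6, -18).
Both eigenvalues are negative, so H is negative definite: a local maximum.

local maximum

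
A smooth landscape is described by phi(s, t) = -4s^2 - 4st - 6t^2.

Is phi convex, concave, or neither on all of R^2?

phi is quadratic, so its Hessian is the constant matrix H = [[-8, -4], [-4, -12]].
det(H) = 80, tr(H) = -20.
det(H) > 0 and tr(H) < 0, so H is negative definite everywhere: concave.

concave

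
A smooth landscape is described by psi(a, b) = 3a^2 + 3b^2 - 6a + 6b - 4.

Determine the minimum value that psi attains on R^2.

-10

psi(a,b) separates as P(a) + Q(b) − 4, so its minimum is min P + min Q − 4.
P'(a) = 6a - 6 vanishes at a ∈ {1}; Q'(b) = 6b + 6 vanishes at b ∈ {-1}.
Local minima of P (where P''>0): P(1)=-3. Local minima of Q: Q(-1)=-3.
So the global minimum of psi is P(1) + Q(-1) − 4 = -3 − 3 − 4 = -10, attained at (1, -1).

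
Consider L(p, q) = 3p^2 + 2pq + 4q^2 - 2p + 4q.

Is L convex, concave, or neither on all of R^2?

convex

L is quadratic, so its Hessian is the constant matrix H = [[6, 2], [2, 8]].
det(H) = 44, tr(H) = 14.
det(H) > 0 and tr(H) > 0, so H is positive definite everywhere: convex.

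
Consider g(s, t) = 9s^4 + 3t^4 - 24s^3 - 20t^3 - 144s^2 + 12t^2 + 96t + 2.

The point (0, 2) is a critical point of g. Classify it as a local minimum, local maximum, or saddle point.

local maximum

The mixed partial ∂²g/∂s∂t is 0, so the Hessian at any point is diag(g_ss, g_tt) = diag(36(3s^2 - 4s - 8), 12(3t^2 - 10t + 2)).
At (0, 2): H = diag(-288, -72).
Both eigenvalues are negative, so H is negative definite: a local maximum.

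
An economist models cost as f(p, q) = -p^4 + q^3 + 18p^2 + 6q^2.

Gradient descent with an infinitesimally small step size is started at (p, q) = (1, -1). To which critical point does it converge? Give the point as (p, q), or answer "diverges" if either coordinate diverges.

(0, 0)

f is separable, so gradient descent decouples: p follows -∂f/∂p, q follows -∂f/∂q.
∂f/∂p = -4p(p - 3)(p + 3); at p=1 this is 32, so p decreases.
∂f/∂q = 3q(q + 4); at q=-1 this is -9, so q increases.
p converges to its nearest critical value 0 (a local min of the p-part); q converges to 0. The iterate converges to (0, 0).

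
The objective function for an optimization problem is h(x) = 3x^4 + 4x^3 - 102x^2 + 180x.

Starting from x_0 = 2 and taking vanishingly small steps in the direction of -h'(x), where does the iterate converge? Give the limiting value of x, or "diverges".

h'(x) = 12(x - 3)(x - 1)(x + 5), so h'(2) = -84.
Gradient descent moves in the -h' direction, i.e. x is increasing.
The nearest critical point in that direction is x = 3, where h'' = 192 > 0 (a local minimum). The iterate converges there.

3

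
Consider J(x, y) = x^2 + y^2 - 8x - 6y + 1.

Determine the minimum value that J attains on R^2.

-24

J(x,y) separates as P(x) + Q(y) + 1, so its minimum is min P + min Q + 1.
P'(x) = 2x - 8 vanishes at x ∈ {4}; Q'(y) = 2y - 6 vanishes at y ∈ {3}.
Local minima of P (where P''>0): P(4)=-16. Local minima of Q: Q(3)=-9.
So the global minimum of J is P(4) + Q(3) + 1 = -16 − 9 + 1 = -24, attained at (4, 3).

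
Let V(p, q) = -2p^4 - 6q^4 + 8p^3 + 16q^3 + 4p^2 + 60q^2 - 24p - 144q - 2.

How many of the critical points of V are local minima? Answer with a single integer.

V separates as a function of p plus a function of q, so ∇V=0 decouples.
∂V/∂p = -8(p - 3)(p - 1)(p + 1) = 0 at p ∈ {-1, 1, 3}; ∂V/∂q = -24(q - 3)(q - 1)(q + 2) = 0 at q ∈ {-2, 1, 3}.
The Hessian is diagonal: diag(V_pp, V_qq). Second derivatives: V_pp(-1)=-64, V_pp(1)=32, V_pp(3)=-64; V_qq(-2)=-360, V_qq(1)=144, V_qq(3)=-240.
Local minima occur where both diagonal entries positive: (1, 1). Count: 1.

1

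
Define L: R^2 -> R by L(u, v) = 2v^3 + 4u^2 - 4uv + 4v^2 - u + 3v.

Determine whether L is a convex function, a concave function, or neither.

neither

The term 2v^3 is cubic, so the Hessian is not constant.
∂²L/∂v² = 12v + 8, which takes both signs as v varies (negative for sufficiently negative v). A diagonal entry of the Hessian changing sign means the Hessian is neither positive- nor negative-semidefinite on all of R^2.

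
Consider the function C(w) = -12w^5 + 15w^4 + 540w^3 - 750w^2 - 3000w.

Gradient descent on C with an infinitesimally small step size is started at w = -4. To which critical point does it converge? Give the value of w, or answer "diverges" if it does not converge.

-5

C'(w) = -60(w - 5)(w - 2)(w + 1)(w + 5), so C'(-4) = 9720.
Gradient descent moves in the -C' direction, i.e. w is decreasing.
The nearest critical point in that direction is w = -5, where C'' = 16800 > 0 (a local minimum). The iterate converges there.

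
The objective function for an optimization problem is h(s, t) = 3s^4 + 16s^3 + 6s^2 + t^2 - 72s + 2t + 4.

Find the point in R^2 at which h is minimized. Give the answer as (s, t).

h(s,t) separates as P(s) + Q(t) + 4, so its minimum is min P + min Q + 4.
P'(s) = 12(s - 1)(s + 2)(s + 3) vanishes at s ∈ {-3, -2, 1}; Q'(t) = 2(t + 1) vanishes at t ∈ {-1}.
Local minima of P (where P''>0): P(-3)=81, P(1)=-47. Local minima of Q: Q(-1)=-1.
So the global minimum of h is P(1) + Q(-1) + 4 = -47 − 1 + 4 = -44, attained at (1, -1).

(1, -1)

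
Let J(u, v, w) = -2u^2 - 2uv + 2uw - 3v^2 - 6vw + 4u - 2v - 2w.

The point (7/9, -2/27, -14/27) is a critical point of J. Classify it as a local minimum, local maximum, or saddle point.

The Hessian is constant: H = [[-4, -2, 2], [-2, -6, -6], [2, -6, 0]].
Leading principal minors: Δ₁ = -4, Δ₂ = 20, Δ₃ = 216.
The minors fit neither the all-positive nor the alternating-sign pattern, so H is indefinite: a saddle point.

saddle point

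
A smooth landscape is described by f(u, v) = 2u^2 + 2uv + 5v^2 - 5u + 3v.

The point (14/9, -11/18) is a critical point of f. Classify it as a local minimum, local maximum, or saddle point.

local minimum

The Hessian of f is constant: H = [[4, 2], [2, 10]].
det(H) = 4·10 − 2² = 36.
det(H) > 0 and tr(H) = 14 > 0, so H is positive definite and the point is a local minimum.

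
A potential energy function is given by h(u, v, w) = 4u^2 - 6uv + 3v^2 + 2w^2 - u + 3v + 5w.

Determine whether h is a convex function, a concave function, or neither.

convex

h is quadratic, so its Hessian is the constant matrix H = [[8, -6, 0], [-6, 6, 0], [0, 0, 4]].
Leading principal minors: 8, 12, 48.
All positive ⇒ H ≻ 0 ⇒ convex.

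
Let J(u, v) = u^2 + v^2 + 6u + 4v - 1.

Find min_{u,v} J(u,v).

-14

J(u,v) separates as P(u) + Q(v) − 1, so its minimum is min P + min Q − 1.
P'(u) = 2u + 6 vanishes at u ∈ {-3}; Q'(v) = 2v + 4 vanishes at v ∈ {-2}.
Local minima of P (where P''>0): P(-3)=-9. Local minima of Q: Q(-2)=-4.
So the global minimum of J is P(-3) + Q(-2) − 1 = -9 − 4 − 1 = -14, attained at (-3, -2).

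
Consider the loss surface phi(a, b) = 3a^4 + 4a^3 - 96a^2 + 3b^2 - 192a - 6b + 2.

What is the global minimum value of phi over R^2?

phi(a,b) separates as P(a) + Q(b) + 2, so its minimum is min P + min Q + 2.
P'(a) = 12(a - 4)(a + 1)(a + 4) vanishes at a ∈ {-4, -1, 4}; Q'(b) = 6b - 6 vanishes at b ∈ {1}.
Local minima of P (where P''>0): P(-4)=-256, P(4)=-1280. Local minima of Q: Q(1)=-3.
So the global minimum of phi is P(4) + Q(1) + 2 = -1280 − 3 + 2 = -1281, attained at (4, 1).

-1281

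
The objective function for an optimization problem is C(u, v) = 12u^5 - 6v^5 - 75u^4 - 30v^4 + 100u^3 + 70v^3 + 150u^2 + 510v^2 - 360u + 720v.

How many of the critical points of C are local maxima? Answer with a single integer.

4

C separates as a function of u plus a function of v, so ∇C=0 decouples.
∂C/∂u = 60(u - 3)(u - 2)(u - 1)(u + 1) = 0 at u ∈ {-1, 1, 2, 3}; ∂C/∂v = -30(v - 3)(v + 1)(v + 2)(v + 4) = 0 at v ∈ {-4, -2, -1, 3}.
The Hessian is diagonal: diag(C_uu, C_vv). Second derivatives: C_uu(-1)=-1440, C_uu(1)=240, C_uu(2)=-180, C_uu(3)=480; C_vv(-4)=1260, C_vv(-2)=-300, C_vv(-1)=360, C_vv(3)=-4200.
Local maxima occur where both diagonal entries negative: (-1, -2), (-1, 3), (2, -2), (2, 3). Count: 4.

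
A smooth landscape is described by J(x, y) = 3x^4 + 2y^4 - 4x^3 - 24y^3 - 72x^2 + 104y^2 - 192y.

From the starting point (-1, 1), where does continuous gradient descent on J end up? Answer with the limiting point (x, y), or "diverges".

J is separable, so gradient descent decouples: x follows -∂J/∂x, y follows -∂J/∂y.
∂J/∂x = 12x(x - 4)(x + 3); at x=-1 this is 120, so x decreases.
∂J/∂y = 8(y - 4)(y - 3)(y - 2); at y=1 this is -48, so y increases.
x converges to its nearest critical value -3 (a local min of the x-part); y converges to 2. The iterate converges to (-3, 2).

(-3, 2)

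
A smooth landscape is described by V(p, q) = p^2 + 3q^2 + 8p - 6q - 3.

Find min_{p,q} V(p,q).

-22

V(p,q) separates as A(p) + B(q) − 3, so its minimum is min A + min B − 3.
A'(p) = 2p + 8 vanishes at p ∈ {-4}; B'(q) = 6q - 6 vanishes at q ∈ {1}.
Local minima of A (where A''>0): A(-4)=-16. Local minima of B: B(1)=-3.
So the global minimum of V is A(-4) + B(1) − 3 = -16 − 3 − 3 = -22, attained at (-4, 1).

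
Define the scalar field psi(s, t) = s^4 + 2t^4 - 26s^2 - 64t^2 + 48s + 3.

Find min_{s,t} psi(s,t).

psi(s,t) separates as P(s) + Q(t) + 3, so its minimum is min P + min Q + 3.
P'(s) = 4(s - 3)(s - 1)(s + 4) vanishes at s ∈ {-4, 1, 3}; Q'(t) = 8t(t - 4)(t + 4) vanishes at t ∈ {-4, 0, 4}.
Local minima of P (where P''>0): P(-4)=-352, P(3)=-9. Local minima of Q: Q(-4)=-512, Q(4)=-512.
So the global minimum of psi is P(-4) + Q(-4) + 3 = -352 − 512 + 3 = -861, attained at (-4, -4).

-861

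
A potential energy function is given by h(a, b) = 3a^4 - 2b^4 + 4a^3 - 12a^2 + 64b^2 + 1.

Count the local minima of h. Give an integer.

h separates as a function of a plus a function of b, so ∇h=0 decouples.
∂h/∂a = 12a(a - 1)(a + 2) = 0 at a ∈ {-2, 0, 1}; ∂h/∂b = -8b(b - 4)(b + 4) = 0 at b ∈ {-4, 0, 4}.
The Hessian is diagonal: diag(h_aa, h_bb). Second derivatives: h_aa(-2)=72, h_aa(0)=-24, h_aa(1)=36; h_bb(-4)=-256, h_bb(0)=128, h_bb(4)=-256.
Local minima occur where both diagonal entries positive: (-2, 0), (1, 0). Count: 2.

2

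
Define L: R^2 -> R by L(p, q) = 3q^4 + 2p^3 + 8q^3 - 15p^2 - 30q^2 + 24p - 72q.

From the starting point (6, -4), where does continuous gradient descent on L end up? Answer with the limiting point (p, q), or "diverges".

L is separable, so gradient descent decouples: p follows -∂L/∂p, q follows -∂L/∂q.
∂L/∂p = 6(p - 4)(p - 1); at p=6 this is 60, so p decreases.
∂L/∂q = 12(q - 2)(q + 1)(q + 3); at q=-4 this is -216, so q increases.
p converges to its nearest critical value 4 (a local min of the p-part); q converges to -3. The iterate converges to (4, -3).

(4, -3)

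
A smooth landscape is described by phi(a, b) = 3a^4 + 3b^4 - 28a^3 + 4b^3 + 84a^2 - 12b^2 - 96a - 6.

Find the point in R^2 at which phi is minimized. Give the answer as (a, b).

phi(a,b) separates as P(a) + Q(b) − 6, so its minimum is min P + min Q − 6.
P'(a) = 12(a - 4)(a - 2)(a - 1) vanishes at a ∈ {1, 2, 4}; Q'(b) = 12b(b - 1)(b + 2) vanishes at b ∈ {-2, 0, 1}.
Local minima of P (where P''>0): P(1)=-37, P(4)=-64. Local minima of Q: Q(-2)=-32, Q(1)=-5.
So the global minimum of phi is P(4) + Q(-2) − 6 = -64 − 32 − 6 = -102, attained at (4, -2).

(4, -2)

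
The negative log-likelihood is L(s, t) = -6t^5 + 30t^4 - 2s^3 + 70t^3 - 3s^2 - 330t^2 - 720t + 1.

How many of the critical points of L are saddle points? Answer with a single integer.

4

L separates as a function of s plus a function of t, so ∇L=0 decouples.
∂L/∂s = -6s(s + 1) = 0 at s ∈ {-1, 0}; ∂L/∂t = -30(t - 4)(t - 3)(t + 1)(t + 2) = 0 at t ∈ {-2, -1, 3, 4}.
The Hessian is diagonal: diag(L_ss, L_tt). Second derivatives: L_ss(-1)=6, L_ss(0)=-6; L_tt(-2)=900, L_tt(-1)=-600, L_tt(3)=600, L_tt(4)=-900.
Saddle points occur where the two diagonal entries have opposite signs: (-1, -1), (-1, 4), (0, -2), (0, 3). Count: 4.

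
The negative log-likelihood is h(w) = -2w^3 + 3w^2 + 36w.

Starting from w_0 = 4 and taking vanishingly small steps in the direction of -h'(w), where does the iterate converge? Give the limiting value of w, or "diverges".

diverges

h'(w) = -6(w - 3)(w + 2), so h'(4) = -36.
Gradient descent moves in the -h' direction, i.e. w is increasing.
There is no critical point above w=4, and h' keeps the same sign, so the iterate runs off to +∞.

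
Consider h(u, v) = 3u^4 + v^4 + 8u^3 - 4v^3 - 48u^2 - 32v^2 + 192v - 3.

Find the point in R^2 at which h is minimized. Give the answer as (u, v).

(-4, -4)

h(u,v) separates as P(u) + Q(v) − 3, so its minimum is min P + min Q − 3.
P'(u) = 12u(u - 2)(u + 4) vanishes at u ∈ {-4, 0, 2}; Q'(v) = 4(v - 4)(v - 3)(v + 4) vanishes at v ∈ {-4, 3, 4}.
Local minima of P (where P''>0): P(-4)=-512, P(2)=-80. Local minima of Q: Q(-4)=-768, Q(4)=256.
So the global minimum of h is P(-4) + Q(-4) − 3 = -512 − 768 − 3 = -1283, attained at (-4, -4).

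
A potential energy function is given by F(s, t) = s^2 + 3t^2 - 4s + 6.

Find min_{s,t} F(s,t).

2

F(s,t) separates as P(s) + Q(t) + 6, so its minimum is min P + min Q + 6.
P'(s) = 2s - 4 vanishes at s ∈ {2}; Q'(t) = 6t vanishes at t ∈ {0}.
Local minima of P (where P''>0): P(2)=-4. Local minima of Q: Q(0)=0.
So the global minimum of F is P(2) + Q(0) + 6 = -4 + 0 + 6 = 2, attained at (2, 0).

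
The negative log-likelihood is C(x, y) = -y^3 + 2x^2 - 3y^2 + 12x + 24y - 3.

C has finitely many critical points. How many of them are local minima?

C separates as a function of x plus a function of y, so ∇C=0 decouples.
∂C/∂x = 4(x + 3) = 0 at x ∈ {-3}; ∂C/∂y = -3(y - 2)(y + 4) = 0 at y ∈ {-4, 2}.
The Hessian is diagonal: diag(C_xx, C_yy). Second derivatives: C_xx(-3)=4; C_yy(-4)=18, C_yy(2)=-18.
Local minima occur where both diagonal entries positive: (-3, -4). Count: 1.

1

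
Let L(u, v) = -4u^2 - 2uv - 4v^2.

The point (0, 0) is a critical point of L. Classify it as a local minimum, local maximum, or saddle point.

local maximum

The Hessian of L is constant: H = [[-8, -2], [-2, -8]].
det(H) = (-8)·(-8) − (-2)² = 60.
det(H) > 0 and tr(H) = -16 < 0, so H is negative definite and the point is a local maximum.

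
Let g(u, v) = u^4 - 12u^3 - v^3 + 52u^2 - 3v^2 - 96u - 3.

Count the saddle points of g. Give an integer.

3

g separates as a function of u plus a function of v, so ∇g=0 decouples.
∂g/∂u = 4(u - 4)(u - 3)(u - 2) = 0 at u ∈ {2, 3, 4}; ∂g/∂v = -3v(v + 2) = 0 at v ∈ {-2, 0}.
The Hessian is diagonal: diag(g_uu, g_vv). Second derivatives: g_uu(2)=8, g_uu(3)=-4, g_uu(4)=8; g_vv(-2)=6, g_vv(0)=-6.
Saddle points occur where the two diagonal entries have opposite signs: (2, 0), (3, -2), (4, 0). Count: 3.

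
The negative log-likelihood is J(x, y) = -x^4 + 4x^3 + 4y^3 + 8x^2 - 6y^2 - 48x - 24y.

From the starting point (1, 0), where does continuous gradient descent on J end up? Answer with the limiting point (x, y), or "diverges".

J is separable, so gradient descent decouples: x follows -∂J/∂x, y follows -∂J/∂y.
∂J/∂x = -4(x - 3)(x - 2)(x + 2); at x=1 this is -24, so x increases.
∂J/∂y = 12(y - 2)(y + 1); at y=0 this is -24, so y increases.
x converges to its nearest critical value 2 (a local min of the x-part); y converges to 2. The iterate converges to (2, 2).

(2, 2)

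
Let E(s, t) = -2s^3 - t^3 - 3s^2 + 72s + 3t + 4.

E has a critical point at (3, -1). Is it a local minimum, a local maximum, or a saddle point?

saddle point

The mixed partial ∂²E/∂s∂t is 0, so the Hessian at any point is diag(E_ss, E_tt) = diag(-6(2s + 1), -6t).
At (3, -1): H = diag(-42, 6).
The eigenvalues have opposite signs, so H is indefinite: a saddle point.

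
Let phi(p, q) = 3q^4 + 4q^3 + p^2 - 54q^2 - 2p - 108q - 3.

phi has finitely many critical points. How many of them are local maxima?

phi separates as a function of p plus a function of q, so ∇phi=0 decouples.
∂phi/∂p = 2(p - 1) = 0 at p ∈ {1}; ∂phi/∂q = 12(q - 3)(q + 1)(q + 3) = 0 at q ∈ {-3, -1, 3}.
The Hessian is diagonal: diag(phi_pp, phi_qq). Second derivatives: phi_pp(1)=2; phi_qq(-3)=144, phi_qq(-1)=-96, phi_qq(3)=288.
Local maxima occur where both diagonal entries negative: none. Count: 0.

0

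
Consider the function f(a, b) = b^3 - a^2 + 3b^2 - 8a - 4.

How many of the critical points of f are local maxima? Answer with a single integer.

f separates as a function of a plus a function of b, so ∇f=0 decouples.
∂f/∂a = -2(a + 4) = 0 at a ∈ {-4}; ∂f/∂b = 3b(b + 2) = 0 at b ∈ {-2, 0}.
The Hessian is diagonal: diag(f_aa, f_bb). Second derivatives: f_aa(-4)=-2; f_bb(-2)=-6, f_bb(0)=6.
Local maxima occur where both diagonal entries negative: (-4, -2). Count: 1.

1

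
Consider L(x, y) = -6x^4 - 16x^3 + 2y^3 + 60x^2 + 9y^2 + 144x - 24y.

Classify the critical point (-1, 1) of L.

The mixed partial ∂²L/∂x∂y is 0, so the Hessian at any point is diag(L_xx, L_yy) = diag(24(-3x^2 - 4x + 5), 6(2y + 3)).
At (-1, 1): H = diag(144, 30).
Both eigenvalues are positive, so H is positive definite: a local minimum.

local minimum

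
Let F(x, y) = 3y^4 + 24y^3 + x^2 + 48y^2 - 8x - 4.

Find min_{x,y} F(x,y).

F(x,y) separates as P(x) + Q(y) − 4, so its minimum is min P + min Q − 4.
P'(x) = 2x - 8 vanishes at x ∈ {4}; Q'(y) = 12y(y + 2)(y + 4) vanishes at y ∈ {-4, -2, 0}.
Local minima of P (where P''>0): P(4)=-16. Local minima of Q: Q(-4)=0, Q(0)=0.
So the global minimum of F is P(4) + Q(-4) − 4 = -16 + 0 − 4 = -20, attained at (4, -4).

-20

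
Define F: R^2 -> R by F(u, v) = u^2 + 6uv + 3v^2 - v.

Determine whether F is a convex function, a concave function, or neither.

neither

F is quadratic, so its Hessian is the constant matrix H = [[2, 6], [6, 6]].
det(H) = -24, tr(H) = 8.
det(H) < 0, so H is indefinite: neither convex nor concave.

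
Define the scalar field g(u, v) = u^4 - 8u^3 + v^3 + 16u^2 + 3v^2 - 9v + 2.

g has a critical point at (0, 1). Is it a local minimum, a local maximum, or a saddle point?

local minimum

The mixed partial ∂²g/∂u∂v is 0, so the Hessian at any point is diag(g_uu, g_vv) = diag(4(3u^2 - 12u + 8), 6(v + 1)).
At (0, 1): H = diag(32, 12).
Both eigenvalues are positive, so H is positive definite: a local minimum.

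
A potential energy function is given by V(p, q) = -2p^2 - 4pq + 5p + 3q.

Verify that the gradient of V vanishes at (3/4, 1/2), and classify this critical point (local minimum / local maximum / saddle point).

∇V = (-4p - 4q + 5, -4p + 3); substituting (3/4, 1/2) gives ∇V = (0, 0), so (3/4, 1/2) is indeed a critical point.
The Hessian of V is constant: H = [[-4, -4], [-4, 0]].
det(H) = (-4)·0 − (-4)² = -16.
Since det(H) < 0, H is indefinite and the critical point is a saddle point.

saddle point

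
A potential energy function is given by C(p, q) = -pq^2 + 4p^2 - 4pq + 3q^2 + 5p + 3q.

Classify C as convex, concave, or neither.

The term -pq^2 is cubic, so the Hessian is not constant.
∂²C/∂q² = -2p + 6, which takes both signs as p varies (negative for sufficiently large p). A diagonal entry of the Hessian changing sign means the Hessian is neither positive- nor negative-semidefinite on all of R^2.

neither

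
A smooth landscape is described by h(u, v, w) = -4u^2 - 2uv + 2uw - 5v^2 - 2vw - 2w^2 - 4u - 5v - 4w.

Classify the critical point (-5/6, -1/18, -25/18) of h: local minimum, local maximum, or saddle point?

The Hessian is constant: H = [[-8, -2, 2], [-2, -10, -2], [2, -2, -4]].
Leading principal minors: Δ₁ = -8, Δ₂ = 76, Δ₃ = -216.
The minors alternate sign starting negative (−, +, −), so H is negative definite: a local maximum.

local maximum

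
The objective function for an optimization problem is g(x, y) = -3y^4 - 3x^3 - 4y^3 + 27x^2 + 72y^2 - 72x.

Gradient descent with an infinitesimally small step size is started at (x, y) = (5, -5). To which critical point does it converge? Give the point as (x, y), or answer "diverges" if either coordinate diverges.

g is separable, so gradient descent decouples: x follows -∂g/∂x, y follows -∂g/∂y.
∂g/∂x = -9(x - 4)(x - 2); at x=5 this is -27, so x increases.
∂g/∂y = -12y(y - 3)(y + 4); at y=-5 this is 480, so y decreases.
The x-coordinate has no critical point in that direction and runs off to infinity.

diverges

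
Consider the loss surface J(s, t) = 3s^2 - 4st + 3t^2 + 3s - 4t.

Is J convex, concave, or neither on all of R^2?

convex

J is quadratic, so its Hessian is the constant matrix H = [[6, -4], [-4, 6]].
det(H) = 20, tr(H) = 12.
det(H) > 0 and tr(H) > 0, so H is positive definite everywhere: convex.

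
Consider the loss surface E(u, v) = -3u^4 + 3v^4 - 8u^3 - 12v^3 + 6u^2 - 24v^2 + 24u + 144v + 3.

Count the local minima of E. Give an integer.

E separates as a function of u plus a function of v, so ∇E=0 decouples.
∂E/∂u = -12(u - 1)(u + 1)(u + 2) = 0 at u ∈ {-2, -1, 1}; ∂E/∂v = 12(v - 3)(v - 2)(v + 2) = 0 at v ∈ {-2, 2, 3}.
The Hessian is diagonal: diag(E_uu, E_vv). Second derivatives: E_uu(-2)=-36, E_uu(-1)=24, E_uu(1)=-72; E_vv(-2)=240, E_vv(2)=-48, E_vv(3)=60.
Local minima occur where both diagonal entries positive: (-1, -2), (-1, 3). Count: 2.

2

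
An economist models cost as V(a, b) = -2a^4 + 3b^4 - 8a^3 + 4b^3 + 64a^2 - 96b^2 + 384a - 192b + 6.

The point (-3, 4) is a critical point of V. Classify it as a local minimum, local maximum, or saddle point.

The mixed partial ∂²V/∂a∂b is 0, so the Hessian at any point is diag(V_aa, V_bb) = diag(8(-3a^2 - 6a + 16), 12(3b^2 + 2b - 16)).
At (-3, 4): H = diag(56, 480).
Both eigenvalues are positive, so H is positive definite: a local minimum.

local minimum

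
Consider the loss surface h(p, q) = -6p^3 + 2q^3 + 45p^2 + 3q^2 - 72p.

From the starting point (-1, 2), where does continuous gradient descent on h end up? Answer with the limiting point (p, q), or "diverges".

(1, 0)

h is separable, so gradient descent decouples: p follows -∂h/∂p, q follows -∂h/∂q.
∂h/∂p = -18(p - 4)(p - 1); at p=-1 this is -180, so p increases.
∂h/∂q = 6q(q + 1); at q=2 this is 36, so q decreases.
p converges to its nearest critical value 1 (a local min of the p-part); q converges to 0. The iterate converges to (1, 0).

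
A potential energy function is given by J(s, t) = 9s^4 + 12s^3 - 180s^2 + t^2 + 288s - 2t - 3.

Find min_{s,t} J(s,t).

J(s,t) separates as P(s) + Q(t) − 3, so its minimum is min P + min Q − 3.
P'(s) = 36(s - 2)(s - 1)(s + 4) vanishes at s ∈ {-4, 1, 2}; Q'(t) = 2(t - 1) vanishes at t ∈ {1}.
Local minima of P (where P''>0): P(-4)=-2496, P(2)=96. Local minima of Q: Q(1)=-1.
So the global minimum of J is P(-4) + Q(1) − 3 = -2496 − 1 − 3 = -2500, attained at (-4, 1).

-2500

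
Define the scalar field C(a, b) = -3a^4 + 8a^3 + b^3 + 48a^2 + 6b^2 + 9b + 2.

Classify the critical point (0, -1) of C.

local minimum

The mixed partial ∂²C/∂a∂b is 0, so the Hessian at any point is diag(C_aa, C_bb) = diag(12(-3a^2 + 4a + 8), 6(b + 2)).
At (0, -1): H = diag(96, 6).
Both eigenvalues are positive, so H is positive definite: a local minimum.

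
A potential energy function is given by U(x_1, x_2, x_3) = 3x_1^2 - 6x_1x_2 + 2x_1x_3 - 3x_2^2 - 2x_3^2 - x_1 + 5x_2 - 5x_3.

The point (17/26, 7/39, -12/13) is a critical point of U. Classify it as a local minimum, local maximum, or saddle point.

saddle point

The Hessian is constant: H = [[6, -6, 2], [-6, -6, 0], [2, 0, -4]].
Leading principal minors: Δ₁ = 6, Δ₂ = -72, Δ₃ = 312.
The minors fit neither the all-positive nor the alternating-sign pattern, so H is indefinite: a saddle point.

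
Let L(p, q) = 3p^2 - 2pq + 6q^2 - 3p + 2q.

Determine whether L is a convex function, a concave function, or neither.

convex

L is quadratic, so its Hessian is the constant matrix H = [[6, -2], [-2, 12]].
det(H) = 68, tr(H) = 18.
det(H) > 0 and tr(H) > 0, so H is positive definite everywhere: convex.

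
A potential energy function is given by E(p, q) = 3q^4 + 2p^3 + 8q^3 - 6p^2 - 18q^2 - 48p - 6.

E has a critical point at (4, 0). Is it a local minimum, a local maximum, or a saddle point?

The mixed partial ∂²E/∂p∂q is 0, so the Hessian at any point is diag(E_pp, E_qq) = diag(12(p - 1), 12(3q^2 + 4q - 3)).
At (4, 0): H = diag(36, -36).
The eigenvalues have opposite signs, so H is indefinite: a saddle point.

saddle point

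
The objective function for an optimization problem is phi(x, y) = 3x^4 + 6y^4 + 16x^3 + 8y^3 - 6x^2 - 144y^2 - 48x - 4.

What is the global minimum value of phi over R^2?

-1444

phi(x,y) separates as P(x) + Q(y) − 4, so its minimum is min P + min Q − 4.
P'(x) = 12(x - 1)(x + 1)(x + 4) vanishes at x ∈ {-4, -1, 1}; Q'(y) = 24y(y - 3)(y + 4) vanishes at y ∈ {-4, 0, 3}.
Local minima of P (where P''>0): P(-4)=-160, P(1)=-35. Local minima of Q: Q(-4)=-1280, Q(3)=-594.
So the global minimum of phi is P(-4) + Q(-4) − 4 = -160 − 1280 − 4 = -1444, attained at (-4, -4).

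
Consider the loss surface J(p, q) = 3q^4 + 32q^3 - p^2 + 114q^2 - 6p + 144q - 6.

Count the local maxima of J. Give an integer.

J separates as a function of p plus a function of q, so ∇J=0 decouples.
∂J/∂p = -2(p + 3) = 0 at p ∈ {-3}; ∂J/∂q = 12(q + 1)(q + 3)(q + 4) = 0 at q ∈ {-4, -3, -1}.
The Hessian is diagonal: diag(J_pp, J_qq). Second derivatives: J_pp(-3)=-2; J_qq(-4)=36, J_qq(-3)=-24, J_qq(-1)=72.
Local maxima occur where both diagonal entries negative: (-3, -3). Count: 1.

1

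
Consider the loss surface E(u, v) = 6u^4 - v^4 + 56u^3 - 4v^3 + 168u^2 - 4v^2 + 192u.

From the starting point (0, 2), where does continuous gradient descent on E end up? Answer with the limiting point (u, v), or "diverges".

diverges

E is separable, so gradient descent decouples: u follows -∂E/∂u, v follows -∂E/∂v.
∂E/∂u = 24(u + 1)(u + 2)(u + 4); at u=0 this is 192, so u decreases.
∂E/∂v = -4v(v + 1)(v + 2); at v=2 this is -96, so v increases.
The v-coordinate has no critical point in that direction and runs off to infinity.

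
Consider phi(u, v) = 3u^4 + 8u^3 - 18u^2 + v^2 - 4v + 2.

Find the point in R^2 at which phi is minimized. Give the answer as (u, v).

phi(u,v) separates as P(u) + Q(v) + 2, so its minimum is min P + min Q + 2.
P'(u) = 12u(u - 1)(u + 3) vanishes at u ∈ {-3, 0, 1}; Q'(v) = 2v - 4 vanishes at v ∈ {2}.
Local minima of P (where P''>0): P(-3)=-135, P(1)=-7. Local minima of Q: Q(2)=-4.
So the global minimum of phi is P(-3) + Q(2) + 2 = -135 − 4 + 2 = -137, attained at (-3, 2).

(-3, 2)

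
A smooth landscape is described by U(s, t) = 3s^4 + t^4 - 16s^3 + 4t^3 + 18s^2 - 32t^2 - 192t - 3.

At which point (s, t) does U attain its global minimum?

(3, 4)

U(s,t) separates as P(s) + Q(t) − 3, so its minimum is min P + min Q − 3.
P'(s) = 12s(s - 3)(s - 1) vanishes at s ∈ {0, 1, 3}; Q'(t) = 4(t - 4)(t + 3)(t + 4) vanishes at t ∈ {-4, -3, 4}.
Local minima of P (where P''>0): P(0)=0, P(3)=-27. Local minima of Q: Q(-4)=256, Q(4)=-768.
So the global minimum of U is P(3) + Q(4) − 3 = -27 − 768 − 3 = -798, attained at (3, 4).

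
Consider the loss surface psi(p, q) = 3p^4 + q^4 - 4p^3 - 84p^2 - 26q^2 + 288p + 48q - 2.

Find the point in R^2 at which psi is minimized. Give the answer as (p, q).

(-4, -4)

psi(p,q) separates as A(p) + B(q) − 2, so its minimum is min A + min B − 2.
A'(p) = 12(p - 3)(p - 2)(p + 4) vanishes at p ∈ {-4, 2, 3}; B'(q) = 4(q - 3)(q - 1)(q + 4) vanishes at q ∈ {-4, 1, 3}.
Local minima of A (where A''>0): A(-4)=-1472, A(3)=243. Local minima of B: B(-4)=-352, B(3)=-9.
So the global minimum of psi is A(-4) + B(-4) − 2 = -1472 − 352 − 2 = -1826, attained at (-4, -4).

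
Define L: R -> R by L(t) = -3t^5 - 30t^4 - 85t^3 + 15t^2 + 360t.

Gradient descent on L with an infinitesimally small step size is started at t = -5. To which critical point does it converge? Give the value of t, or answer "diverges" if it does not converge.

-4

L'(t) = -15(t - 1)(t + 2)(t + 3)(t + 4), so L'(-5) = -540.
Gradient descent moves in the -L' direction, i.e. t is increasing.
The nearest critical point in that direction is t = -4, where L'' = 150 > 0 (a local minimum). The iterate converges there.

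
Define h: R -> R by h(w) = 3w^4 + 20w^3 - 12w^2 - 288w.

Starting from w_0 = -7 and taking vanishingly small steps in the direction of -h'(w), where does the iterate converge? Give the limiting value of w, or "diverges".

-4

h'(w) = 12(w - 2)(w + 3)(w + 4), so h'(-7) = -1296.
Gradient descent moves in the -h' direction, i.e. w is increasing.
The nearest critical point in that direction is w = -4, where h'' = 72 > 0 (a local minimum). The iterate converges there.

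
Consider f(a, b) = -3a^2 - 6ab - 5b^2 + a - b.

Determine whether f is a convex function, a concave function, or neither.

f is quadratic, so its Hessian is the constant matrix H = [[-6, -6], [-6, -10]].
det(H) = 24, tr(H) = -16.
det(H) > 0 and tr(H) < 0, so H is negative definite everywhere: concave.

concave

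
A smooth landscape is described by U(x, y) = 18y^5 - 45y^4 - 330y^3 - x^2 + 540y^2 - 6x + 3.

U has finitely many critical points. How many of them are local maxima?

U separates as a function of x plus a function of y, so ∇U=0 decouples.
∂U/∂x = -2(x + 3) = 0 at x ∈ {-3}; ∂U/∂y = 90y(y - 4)(y - 1)(y + 3) = 0 at y ∈ {-3, 0, 1, 4}.
The Hessian is diagonal: diag(U_xx, U_yy). Second derivatives: U_xx(-3)=-2; U_yy(-3)=-7560, U_yy(0)=1080, U_yy(1)=-1080, U_yy(4)=7560.
Local maxima occur where both diagonal entries negative: (-3, -3), (-3, 1). Count: 2.

2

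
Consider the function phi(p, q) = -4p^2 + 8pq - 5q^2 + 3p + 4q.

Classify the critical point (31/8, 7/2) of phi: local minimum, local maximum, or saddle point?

The Hessian of phi is constant: H = [[-8, 8], [8, -10]].
det(H) = (-8)·(-10) − 8² = 16.
det(H) > 0 and tr(H) = -18 < 0, so H is negative definite and the point is a local maximum.

local maximum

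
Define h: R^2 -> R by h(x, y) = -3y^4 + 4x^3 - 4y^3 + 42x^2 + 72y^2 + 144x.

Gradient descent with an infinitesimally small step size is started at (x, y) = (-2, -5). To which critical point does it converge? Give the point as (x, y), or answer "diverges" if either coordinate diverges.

h is separable, so gradient descent decouples: x follows -∂h/∂x, y follows -∂h/∂y.
∂h/∂x = 12(x + 3)(x + 4); at x=-2 this is 24, so x decreases.
∂h/∂y = -12y(y - 3)(y + 4); at y=-5 this is 480, so y decreases.
The y-coordinate has no critical point in that direction and runs off to infinity.

diverges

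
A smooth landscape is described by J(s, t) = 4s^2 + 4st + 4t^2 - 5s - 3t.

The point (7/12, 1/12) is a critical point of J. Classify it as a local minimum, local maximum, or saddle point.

The Hessian of J is constant: H = [[8, 4], [4, 8]].
det(H) = 8·8 − 4² = 48.
det(H) > 0 and tr(H) = 16 > 0, so H is positive definite and the point is a local minimum.

local minimum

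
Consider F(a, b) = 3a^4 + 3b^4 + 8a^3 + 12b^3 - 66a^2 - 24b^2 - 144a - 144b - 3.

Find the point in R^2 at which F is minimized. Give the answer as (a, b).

(3, 2)

F(a,b) separates as P(a) + Q(b) − 3, so its minimum is min P + min Q − 3.
P'(a) = 12(a - 3)(a + 1)(a + 4) vanishes at a ∈ {-4, -1, 3}; Q'(b) = 12(b - 2)(b + 2)(b + 3) vanishes at b ∈ {-3, -2, 2}.
Local minima of P (where P''>0): P(-4)=-224, P(3)=-567. Local minima of Q: Q(-3)=135, Q(2)=-240.
So the global minimum of F is P(3) + Q(2) − 3 = -567 − 240 − 3 = -810, attained at (3, 2).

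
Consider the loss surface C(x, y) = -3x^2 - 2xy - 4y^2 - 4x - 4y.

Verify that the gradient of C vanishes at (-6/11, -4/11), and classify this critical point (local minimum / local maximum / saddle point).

∇C = (-6x - 2y - 4, -2x - 8y - 4); substituting (-6/11, -4/11) gives ∇C = (0, 0), so (-6/11, -4/11) is indeed a critical point.
The Hessian of C is constant: H = [[-6, -2], [-2, -8]].
det(H) = (-6)·(-8) − (-2)² = 44.
det(H) > 0 and tr(H) = -14 < 0, so H is negative definite and the point is a local maximum.

local maximum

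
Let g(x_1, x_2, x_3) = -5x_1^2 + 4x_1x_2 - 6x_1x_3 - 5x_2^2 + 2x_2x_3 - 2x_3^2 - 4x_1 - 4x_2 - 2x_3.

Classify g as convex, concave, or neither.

g is quadratic, so its Hessian is the constant matrix H = [[-10, 4, -6], [4, -10, 2], [-6, 2, -4]].
Leading principal minors: -10, 84, -32.
Signs alternate −, +, − ⇒ H ≺ 0 ⇒ concave.

concave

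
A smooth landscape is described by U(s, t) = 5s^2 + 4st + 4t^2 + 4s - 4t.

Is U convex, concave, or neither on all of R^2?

convex

U is quadratic, so its Hessian is the constant matrix H = [[10, 4], [4, 8]].
det(H) = 64, tr(H) = 18.
det(H) > 0 and tr(H) > 0, so H is positive definite everywhere: convex.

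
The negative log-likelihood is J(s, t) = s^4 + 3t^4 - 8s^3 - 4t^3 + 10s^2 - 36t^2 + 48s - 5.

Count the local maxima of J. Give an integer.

1

J separates as a function of s plus a function of t, so ∇J=0 decouples.
∂J/∂s = 4(s - 4)(s - 3)(s + 1) = 0 at s ∈ {-1, 3, 4}; ∂J/∂t = 12t(t - 3)(t + 2) = 0 at t ∈ {-2, 0, 3}.
The Hessian is diagonal: diag(J_ss, J_tt). Second derivatives: J_ss(-1)=80, J_ss(3)=-16, J_ss(4)=20; J_tt(-2)=120, J_tt(0)=-72, J_tt(3)=180.
Local maxima occur where both diagonal entries negative: (3, 0). Count: 1.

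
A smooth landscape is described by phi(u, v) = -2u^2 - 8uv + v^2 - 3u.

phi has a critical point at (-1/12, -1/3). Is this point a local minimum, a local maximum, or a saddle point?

The Hessian of phi is constant: H = [[-4, -8], [-8, 2]].
det(H) = (-4)·2 − (-8)² = -72.
Since det(H) < 0, H is indefinite and the critical point is a saddle point.

saddle point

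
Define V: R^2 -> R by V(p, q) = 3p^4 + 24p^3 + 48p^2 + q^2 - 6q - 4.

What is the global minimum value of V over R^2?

V(p,q) separates as A(p) + B(q) − 4, so its minimum is min A + min B − 4.
A'(p) = 12p(p + 2)(p + 4) vanishes at p ∈ {-4, -2, 0}; B'(q) = 2q - 6 vanishes at q ∈ {3}.
Local minima of A (where A''>0): A(-4)=0, A(0)=0. Local minima of B: B(3)=-9.
So the global minimum of V is A(-4) + B(3) − 4 = 0 − 9 − 4 = -13, attained at (-4, 3).

-13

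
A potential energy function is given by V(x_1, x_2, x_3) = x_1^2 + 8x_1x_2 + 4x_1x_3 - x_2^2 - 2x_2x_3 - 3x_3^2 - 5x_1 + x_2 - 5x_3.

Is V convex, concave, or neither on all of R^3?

V is quadratic, so its Hessian is the constant matrix H = [[2, 8, 4], [8, -2, -2], [4, -2, -6]].
Leading principal minors: 2, -68, 304.
Neither pattern holds ⇒ H is indefinite ⇒ neither convex nor concave.

neither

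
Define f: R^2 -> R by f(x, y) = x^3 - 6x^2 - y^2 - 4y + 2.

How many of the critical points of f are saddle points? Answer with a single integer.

1

f separates as a function of x plus a function of y, so ∇f=0 decouples.
∂f/∂x = 3x(x - 4) = 0 at x ∈ {0, 4}; ∂f/∂y = -2(y + 2) = 0 at y ∈ {-2}.
The Hessian is diagonal: diag(f_xx, f_yy). Second derivatives: f_xx(0)=-12, f_xx(4)=12; f_yy(-2)=-2.
Saddle points occur where the two diagonal entries have opposite signs: (4, -2). Count: 1.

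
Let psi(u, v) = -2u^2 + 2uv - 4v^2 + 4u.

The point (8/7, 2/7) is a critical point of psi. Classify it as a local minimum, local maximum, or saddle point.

local maximum

The Hessian of psi is constant: H = [[-4, 2], [2, -8]].
det(H) = (-4)·(-8) − 2² = 28.
det(H) > 0 and tr(H) = -12 < 0, so H is negative definite and the point is a local maximum.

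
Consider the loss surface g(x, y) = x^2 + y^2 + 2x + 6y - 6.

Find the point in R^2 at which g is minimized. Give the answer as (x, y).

(-1, -3)

g(x,y) separates as P(x) + Q(y) − 6, so its minimum is min P + min Q − 6.
P'(x) = 2x + 2 vanishes at x ∈ {-1}; Q'(y) = 2y + 6 vanishes at y ∈ {-3}.
Local minima of P (where P''>0): P(-1)=-1. Local minima of Q: Q(-3)=-9.
So the global minimum of g is P(-1) + Q(-3) − 6 = -1 − 9 − 6 = -16, attained at (-1, -3).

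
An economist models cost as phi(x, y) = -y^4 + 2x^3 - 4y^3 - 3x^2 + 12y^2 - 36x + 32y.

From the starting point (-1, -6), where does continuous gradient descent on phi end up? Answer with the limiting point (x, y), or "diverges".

phi is separable, so gradient descent decouples: x follows -∂phi/∂x, y follows -∂phi/∂y.
∂phi/∂x = 6(x - 3)(x + 2); at x=-1 this is -24, so x increases.
∂phi/∂y = -4(y - 2)(y + 1)(y + 4); at y=-6 this is 320, so y decreases.
The y-coordinate has no critical point in that direction and runs off to infinity.

diverges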